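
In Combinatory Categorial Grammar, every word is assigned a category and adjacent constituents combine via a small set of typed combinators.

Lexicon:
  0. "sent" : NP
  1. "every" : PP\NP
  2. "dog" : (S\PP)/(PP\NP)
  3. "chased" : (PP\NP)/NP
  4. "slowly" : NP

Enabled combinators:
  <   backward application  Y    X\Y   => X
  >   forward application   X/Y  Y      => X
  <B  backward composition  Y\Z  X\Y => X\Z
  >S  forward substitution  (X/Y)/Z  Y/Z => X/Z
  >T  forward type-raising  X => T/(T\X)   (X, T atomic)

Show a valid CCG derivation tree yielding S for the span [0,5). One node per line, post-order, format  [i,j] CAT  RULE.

[0,1] NP  lex  "sent"
[0,1] PP/(PP\NP)  >T
[1,2] PP\NP  lex  "every"
[0,2] PP  >  k=1
[2,3] (S\PP)/(PP\NP)  lex  "dog"
[3,4] (PP\NP)/NP  lex  "chased"
[4,5] NP  lex  "slowly"
[3,5] PP\NP  >  k=4
[2,5] S\PP  >  k=3
[0,5] S  <  k=2

[0,5] S   <
  [0,2] PP   >
    [0,1] PP/(PP\NP)   >T
      [0,1] "sent" : NP
    [1,2] "every" : PP\NP
  [2,5] S\PP   >
    [2,3] "dog" : (S\PP)/(PP\NP)
    [3,5] PP\NP   >
      [3,4] "chased" : (PP\NP)/NP
      [4,5] "slowly" : NP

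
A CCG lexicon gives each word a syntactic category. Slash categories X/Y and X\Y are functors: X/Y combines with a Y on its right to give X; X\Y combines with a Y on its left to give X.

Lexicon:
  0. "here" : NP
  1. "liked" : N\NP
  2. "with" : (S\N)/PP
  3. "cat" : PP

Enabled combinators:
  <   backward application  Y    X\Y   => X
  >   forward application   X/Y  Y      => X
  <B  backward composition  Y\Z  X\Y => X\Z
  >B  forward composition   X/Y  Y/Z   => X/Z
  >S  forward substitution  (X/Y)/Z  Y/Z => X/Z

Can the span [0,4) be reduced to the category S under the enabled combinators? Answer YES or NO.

[0,4] S   <
  [0,2] N   <
    [0,1] "here" : NP
    [1,2] "liked" : N\NP
  [2,4] S\N   >
    [2,3] "with" : (S\N)/PP
    [3,4] "cat" : PP

YES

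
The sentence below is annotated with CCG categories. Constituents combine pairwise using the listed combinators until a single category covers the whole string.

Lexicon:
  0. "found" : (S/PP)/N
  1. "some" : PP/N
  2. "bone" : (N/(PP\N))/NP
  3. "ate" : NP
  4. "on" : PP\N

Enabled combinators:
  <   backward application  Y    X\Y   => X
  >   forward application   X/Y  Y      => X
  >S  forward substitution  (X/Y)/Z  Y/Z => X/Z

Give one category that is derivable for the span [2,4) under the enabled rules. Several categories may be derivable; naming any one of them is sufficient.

N/(PP\N)

[0,5] S   >
  [0,2] S/N   >S
    [0,1] "found" : (S/PP)/N
    [1,2] "some" : PP/N
  [2,5] N   >
    [2,4] N/(PP\N)   >
      [2,3] "bone" : (N/(PP\N))/NP
      [3,4] "ate" : NP
    [4,5] "on" : PP\N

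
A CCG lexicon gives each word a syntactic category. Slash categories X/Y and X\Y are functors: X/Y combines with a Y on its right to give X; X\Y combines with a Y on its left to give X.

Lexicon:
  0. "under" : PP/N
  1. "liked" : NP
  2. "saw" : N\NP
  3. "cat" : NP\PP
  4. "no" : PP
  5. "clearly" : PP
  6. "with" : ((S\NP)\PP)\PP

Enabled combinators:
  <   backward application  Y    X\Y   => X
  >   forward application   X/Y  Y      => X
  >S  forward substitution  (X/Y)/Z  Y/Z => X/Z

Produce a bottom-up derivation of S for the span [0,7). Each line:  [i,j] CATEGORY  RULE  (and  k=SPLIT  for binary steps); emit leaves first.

[0,7] S   <
  [0,4] NP   <
    [0,3] PP   >
      [0,1] "under" : PP/N
      [1,3] N   <
        [1,2] "liked" : NP
        [2,3] "saw" : N\NP
    [3,4] "cat" : NP\PP
  [4,7] S\NP   <
    [4,5] "no" : PP
    [5,7] (S\NP)\PP   <
      [5,6] "clearly" : PP
      [6,7] "with" : ((S\NP)\PP)\PP

[0,1] PP/N  lex  "under"
[1,2] NP  lex  "liked"
[2,3] N\NP  lex  "saw"
[1,3] N  <  k=2
[0,3] PP  >  k=1
[3,4] NP\PP  lex  "cat"
[0,4] NP  <  k=3
[4,5] PP  lex  "no"
[5,6] PP  lex  "clearly"
[6,7] ((S\NP)\PP)\PP  lex  "with"
[5,7] (S\NP)\PP  <  k=6
[4,7] S\NP  <  k=5
[0,7] S  <  k=4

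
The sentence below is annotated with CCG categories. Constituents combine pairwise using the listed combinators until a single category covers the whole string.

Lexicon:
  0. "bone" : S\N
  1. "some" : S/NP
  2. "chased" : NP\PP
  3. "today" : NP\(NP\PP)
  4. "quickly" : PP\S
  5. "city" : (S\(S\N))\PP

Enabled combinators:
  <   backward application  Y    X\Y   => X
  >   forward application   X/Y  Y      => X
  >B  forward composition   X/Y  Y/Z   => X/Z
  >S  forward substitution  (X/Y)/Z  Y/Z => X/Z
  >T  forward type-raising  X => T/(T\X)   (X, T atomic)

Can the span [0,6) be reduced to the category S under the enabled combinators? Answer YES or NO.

[0,6] S   <
  [0,1] "bone" : S\N
  [1,6] S\(S\N)   <
    [1,5] PP   <
      [1,4] S   >
        [1,2] "some" : S/NP
        [2,4] NP   <
          [2,3] "chased" : NP\PP
          [3,4] "today" : NP\(NP\PP)
      [4,5] "quickly" : PP\S
    [5,6] "city" : (S\(S\N))\PP

YES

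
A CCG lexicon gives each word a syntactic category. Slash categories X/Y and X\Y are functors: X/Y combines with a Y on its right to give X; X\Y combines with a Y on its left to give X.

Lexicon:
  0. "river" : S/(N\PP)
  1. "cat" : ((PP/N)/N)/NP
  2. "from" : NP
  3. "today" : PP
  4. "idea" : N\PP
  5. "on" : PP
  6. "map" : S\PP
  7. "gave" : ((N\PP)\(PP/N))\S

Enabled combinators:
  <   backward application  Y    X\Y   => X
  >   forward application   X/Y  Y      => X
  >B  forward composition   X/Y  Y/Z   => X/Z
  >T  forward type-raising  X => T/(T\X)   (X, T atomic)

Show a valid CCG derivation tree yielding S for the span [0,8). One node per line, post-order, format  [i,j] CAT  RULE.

[0,8] S   >
  [0,1] "river" : S/(N\PP)
  [1,8] N\PP   <
    [1,5] PP/N   >
      [1,3] (PP/N)/N   >
        [1,2] "cat" : ((PP/N)/N)/NP
        [2,3] "from" : NP
      [3,5] N   >
        [3,4] N/(N\PP)   >T
          [3,4] "today" : PP
        [4,5] "idea" : N\PP
    [5,8] (N\PP)\(PP/N)   <
      [5,7] S   >
        [5,6] S/(S\PP)   >T
          [5,6] "on" : PP
        [6,7] "map" : S\PP
      [7,8] "gave" : ((N\PP)\(PP/N))\S

[0,1] S/(N\PP)  lex  "river"
[1,2] ((PP/N)/N)/NP  lex  "cat"
[2,3] NP  lex  "from"
[1,3] (PP/N)/N  >  k=2
[3,4] PP  lex  "today"
[3,4] N/(N\PP)  >T
[4,5] N\PP  lex  "idea"
[3,5] N  >  k=4
[1,5] PP/N  >  k=3
[5,6] PP  lex  "on"
[5,6] S/(S\PP)  >T
[6,7] S\PP  lex  "map"
[5,7] S  >  k=6
[7,8] ((N\PP)\(PP/N))\S  lex  "gave"
[5,8] (N\PP)\(PP/N)  <  k=7
[1,8] N\PP  <  k=5
[0,8] S  >  k=1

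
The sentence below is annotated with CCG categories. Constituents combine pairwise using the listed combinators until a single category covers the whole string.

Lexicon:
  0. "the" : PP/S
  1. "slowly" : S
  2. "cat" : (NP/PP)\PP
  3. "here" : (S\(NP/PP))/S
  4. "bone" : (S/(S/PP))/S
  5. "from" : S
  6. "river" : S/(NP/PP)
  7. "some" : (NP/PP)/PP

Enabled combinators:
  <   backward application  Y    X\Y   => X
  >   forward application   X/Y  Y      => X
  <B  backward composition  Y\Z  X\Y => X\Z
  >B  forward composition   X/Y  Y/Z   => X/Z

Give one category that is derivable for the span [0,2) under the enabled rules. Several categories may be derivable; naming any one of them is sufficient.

[0,8] S   <
  [0,2] PP   >
    [0,1] "the" : PP/S
    [1,2] "slowly" : S
  [2,8] S\PP   <B
    [2,3] "cat" : (NP/PP)\PP
    [3,8] S\(NP/PP)   >
      [3,4] "here" : (S\(NP/PP))/S
      [4,8] S   >
        [4,6] S/(S/PP)   >
          [4,5] "bone" : (S/(S/PP))/S
          [5,6] "from" : S
        [6,8] S/PP   >B
          [6,7] "river" : S/(NP/PP)
          [7,8] "some" : (NP/PP)/PP

PP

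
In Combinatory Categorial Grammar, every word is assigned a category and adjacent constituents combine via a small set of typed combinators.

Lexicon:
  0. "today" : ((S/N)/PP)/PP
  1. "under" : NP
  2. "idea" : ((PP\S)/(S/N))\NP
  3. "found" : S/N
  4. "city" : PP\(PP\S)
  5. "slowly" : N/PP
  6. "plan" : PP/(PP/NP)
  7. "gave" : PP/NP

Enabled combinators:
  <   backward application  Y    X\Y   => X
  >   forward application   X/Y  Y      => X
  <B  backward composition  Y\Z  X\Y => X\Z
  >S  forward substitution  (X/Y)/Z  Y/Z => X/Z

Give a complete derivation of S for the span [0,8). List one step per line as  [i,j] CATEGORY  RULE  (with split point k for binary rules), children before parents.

[0,8] S   >
  [0,6] S/PP   >S
    [0,5] (S/N)/PP   >
      [0,1] "today" : ((S/N)/PP)/PP
      [1,5] PP   <
        [1,4] PP\S   >
          [1,3] (PP\S)/(S/N)   <
            [1,2] "under" : NP
            [2,3] "idea" : ((PP\S)/(S/N))\NP
          [3,4] "found" : S/N
        [4,5] "city" : PP\(PP\S)
    [5,6] "slowly" : N/PP
  [6,8] PP   >
    [6,7] "plan" : PP/(PP/NP)
    [7,8] "gave" : PP/NP

[0,1] ((S/N)/PP)/PP  lex  "today"
[1,2] NP  lex  "under"
[2,3] ((PP\S)/(S/N))\NP  lex  "idea"
[1,3] (PP\S)/(S/N)  <  k=2
[3,4] S/N  lex  "found"
[1,4] PP\S  >  k=3
[4,5] PP\(PP\S)  lex  "city"
[1,5] PP  <  k=4
[0,5] (S/N)/PP  >  k=1
[5,6] N/PP  lex  "slowly"
[0,6] S/PP  >S  k=5
[6,7] PP/(PP/NP)  lex  "plan"
[7,8] PP/NP  lex  "gave"
[6,8] PP  >  k=7
[0,8] S  >  k=6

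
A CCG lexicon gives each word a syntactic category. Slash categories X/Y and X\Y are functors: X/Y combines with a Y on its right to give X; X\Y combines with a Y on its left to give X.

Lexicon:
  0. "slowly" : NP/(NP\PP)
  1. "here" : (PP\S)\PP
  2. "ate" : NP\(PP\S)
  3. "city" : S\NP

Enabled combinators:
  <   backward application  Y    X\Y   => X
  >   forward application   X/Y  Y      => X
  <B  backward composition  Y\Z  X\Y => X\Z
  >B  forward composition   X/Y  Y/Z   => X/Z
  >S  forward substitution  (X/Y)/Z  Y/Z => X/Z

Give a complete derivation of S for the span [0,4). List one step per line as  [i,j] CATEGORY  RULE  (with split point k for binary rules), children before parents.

[0,4] S   <
  [0,3] NP   >
    [0,1] "slowly" : NP/(NP\PP)
    [1,3] NP\PP   <B
      [1,2] "here" : (PP\S)\PP
      [2,3] "ate" : NP\(PP\S)
  [3,4] "city" : S\NP

[0,1] NP/(NP\PP)  lex  "slowly"
[1,2] (PP\S)\PP  lex  "here"
[2,3] NP\(PP\S)  lex  "ate"
[1,3] NP\PP  <B  k=2
[0,3] NP  >  k=1
[3,4] S\NP  lex  "city"
[0,4] S  <  k=3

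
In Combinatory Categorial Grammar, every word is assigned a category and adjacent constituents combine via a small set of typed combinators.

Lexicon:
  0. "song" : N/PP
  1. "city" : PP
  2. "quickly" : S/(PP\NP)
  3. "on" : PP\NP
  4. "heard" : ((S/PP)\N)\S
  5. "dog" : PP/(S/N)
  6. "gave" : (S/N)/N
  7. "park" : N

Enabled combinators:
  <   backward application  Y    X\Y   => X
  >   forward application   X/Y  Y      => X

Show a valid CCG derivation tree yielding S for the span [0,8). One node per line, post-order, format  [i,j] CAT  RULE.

[0,8] S   >
  [0,5] S/PP   <
    [0,2] N   >
      [0,1] "song" : N/PP
      [1,2] "city" : PP
    [2,5] (S/PP)\N   <
      [2,4] S   >
        [2,3] "quickly" : S/(PP\NP)
        [3,4] "on" : PP\NP
      [4,5] "heard" : ((S/PP)\N)\S
  [5,8] PP   >
    [5,6] "dog" : PP/(S/N)
    [6,8] S/N   >
      [6,7] "gave" : (S/N)/N
      [7,8] "park" : N

[0,1] N/PP  lex  "song"
[1,2] PP  lex  "city"
[0,2] N  >  k=1
[2,3] S/(PP\NP)  lex  "quickly"
[3,4] PP\NP  lex  "on"
[2,4] S  >  k=3
[4,5] ((S/PP)\N)\S  lex  "heard"
[2,5] (S/PP)\N  <  k=4
[0,5] S/PP  <  k=2
[5,6] PP/(S/N)  lex  "dog"
[6,7] (S/N)/N  lex  "gave"
[7,8] N  lex  "park"
[6,8] S/N  >  k=7
[5,8] PP  >  k=6
[0,8] S  >  k=5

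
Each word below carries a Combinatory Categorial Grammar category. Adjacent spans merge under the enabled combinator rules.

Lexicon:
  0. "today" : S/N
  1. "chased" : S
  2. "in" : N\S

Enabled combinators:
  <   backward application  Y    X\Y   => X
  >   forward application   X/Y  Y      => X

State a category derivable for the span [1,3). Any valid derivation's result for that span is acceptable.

[0,3] S   >
  [0,1] "today" : S/N
  [1,3] N   <
    [1,2] "chased" : S
    [2,3] "in" : N\S

N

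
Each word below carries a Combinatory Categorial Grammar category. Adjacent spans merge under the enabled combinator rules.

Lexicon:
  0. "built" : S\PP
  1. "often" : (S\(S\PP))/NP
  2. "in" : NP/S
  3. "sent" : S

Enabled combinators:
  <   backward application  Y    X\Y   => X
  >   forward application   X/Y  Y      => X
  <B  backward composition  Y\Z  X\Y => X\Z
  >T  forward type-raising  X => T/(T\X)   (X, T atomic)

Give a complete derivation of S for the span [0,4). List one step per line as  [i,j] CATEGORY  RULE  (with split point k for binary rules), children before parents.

[0,1] S\PP  lex  "built"
[1,2] (S\(S\PP))/NP  lex  "often"
[2,3] NP/S  lex  "in"
[3,4] S  lex  "sent"
[2,4] NP  >  k=3
[1,4] S\(S\PP)  >  k=2
[0,4] S  <  k=1

[0,4] S   <
  [0,1] "built" : S\PP
  [1,4] S\(S\PP)   >
    [1,2] "often" : (S\(S\PP))/NP
    [2,4] NP   >
      [2,3] "in" : NP/S
      [3,4] "sent" : S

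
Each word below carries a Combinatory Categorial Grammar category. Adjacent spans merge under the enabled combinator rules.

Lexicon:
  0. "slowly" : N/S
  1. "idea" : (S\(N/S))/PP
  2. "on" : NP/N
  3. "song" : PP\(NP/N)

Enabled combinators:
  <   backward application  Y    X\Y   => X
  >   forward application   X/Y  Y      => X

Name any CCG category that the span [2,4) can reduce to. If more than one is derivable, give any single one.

[0,4] S   <
  [0,1] "slowly" : N/S
  [1,4] S\(N/S)   >
    [1,2] "idea" : (S\(N/S))/PP
    [2,4] PP   <
      [2,3] "on" : NP/N
      [3,4] "song" : PP\(NP/N)

PP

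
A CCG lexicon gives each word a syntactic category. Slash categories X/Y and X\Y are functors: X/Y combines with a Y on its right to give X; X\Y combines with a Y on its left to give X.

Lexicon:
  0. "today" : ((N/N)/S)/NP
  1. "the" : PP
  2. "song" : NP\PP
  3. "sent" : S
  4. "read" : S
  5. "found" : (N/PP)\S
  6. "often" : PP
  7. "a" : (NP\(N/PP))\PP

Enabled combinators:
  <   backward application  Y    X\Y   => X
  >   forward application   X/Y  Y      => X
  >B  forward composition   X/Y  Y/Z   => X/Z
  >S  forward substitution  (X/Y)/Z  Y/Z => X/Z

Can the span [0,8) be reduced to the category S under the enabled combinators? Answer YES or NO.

NO

((N/N)/S)/NP PP NP\PP S S (N/PP)\S PP (NP\(N/PP))\PP
CKY chart[0,8] = {NP}; S ∉ chart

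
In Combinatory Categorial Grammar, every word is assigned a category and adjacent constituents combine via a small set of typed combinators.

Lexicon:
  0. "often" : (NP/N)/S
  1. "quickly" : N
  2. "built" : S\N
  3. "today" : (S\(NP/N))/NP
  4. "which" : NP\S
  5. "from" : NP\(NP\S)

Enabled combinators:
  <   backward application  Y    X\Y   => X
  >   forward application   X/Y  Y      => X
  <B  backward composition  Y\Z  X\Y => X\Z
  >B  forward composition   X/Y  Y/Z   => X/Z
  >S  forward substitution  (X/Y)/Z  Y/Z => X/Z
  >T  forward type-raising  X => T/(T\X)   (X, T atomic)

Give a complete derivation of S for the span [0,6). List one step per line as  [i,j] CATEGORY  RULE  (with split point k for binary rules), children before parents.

[0,6] S   <
  [0,3] NP/N   >
    [0,1] "often" : (NP/N)/S
    [1,3] S   <
      [1,2] "quickly" : N
      [2,3] "built" : S\N
  [3,6] S\(NP/N)   >
    [3,4] "today" : (S\(NP/N))/NP
    [4,6] NP   <
      [4,5] "which" : NP\S
      [5,6] "from" : NP\(NP\S)

[0,1] (NP/N)/S  lex  "often"
[1,2] N  lex  "quickly"
[2,3] S\N  lex  "built"
[1,3] S  <  k=2
[0,3] NP/N  >  k=1
[3,4] (S\(NP/N))/NP  lex  "today"
[4,5] NP\S  lex  "which"
[5,6] NP\(NP\S)  lex  "from"
[4,6] NP  <  k=5
[3,6] S\(NP/N)  >  k=4
[0,6] S  <  k=3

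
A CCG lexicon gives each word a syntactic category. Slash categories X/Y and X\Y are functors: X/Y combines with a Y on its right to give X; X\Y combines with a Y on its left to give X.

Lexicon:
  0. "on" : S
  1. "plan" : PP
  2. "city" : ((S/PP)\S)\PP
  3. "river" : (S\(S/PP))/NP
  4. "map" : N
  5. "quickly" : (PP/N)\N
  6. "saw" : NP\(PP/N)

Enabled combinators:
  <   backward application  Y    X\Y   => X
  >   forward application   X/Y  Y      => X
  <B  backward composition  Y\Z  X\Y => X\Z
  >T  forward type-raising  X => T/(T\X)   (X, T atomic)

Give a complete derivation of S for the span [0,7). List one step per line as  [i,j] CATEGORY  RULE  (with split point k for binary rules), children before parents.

[0,7] S   <
  [0,3] S/PP   <
    [0,1] "on" : S
    [1,3] (S/PP)\S   <
      [1,2] "plan" : PP
      [2,3] "city" : ((S/PP)\S)\PP
  [3,7] S\(S/PP)   >
    [3,4] "river" : (S\(S/PP))/NP
    [4,7] NP   >
      [4,5] NP/(NP\N)   >T
        [4,5] "map" : N
      [5,7] NP\N   <B
        [5,6] "quickly" : (PP/N)\N
        [6,7] "saw" : NP\(PP/N)

[0,1] S  lex  "on"
[1,2] PP  lex  "plan"
[2,3] ((S/PP)\S)\PP  lex  "city"
[1,3] (S/PP)\S  <  k=2
[0,3] S/PP  <  k=1
[3,4] (S\(S/PP))/NP  lex  "river"
[4,5] N  lex  "map"
[4,5] NP/(NP\N)  >T
[5,6] (PP/N)\N  lex  "quickly"
[6,7] NP\(PP/N)  lex  "saw"
[5,7] NP\N  <B  k=6
[4,7] NP  >  k=5
[3,7] S\(S/PP)  >  k=4
[0,7] S  <  k=3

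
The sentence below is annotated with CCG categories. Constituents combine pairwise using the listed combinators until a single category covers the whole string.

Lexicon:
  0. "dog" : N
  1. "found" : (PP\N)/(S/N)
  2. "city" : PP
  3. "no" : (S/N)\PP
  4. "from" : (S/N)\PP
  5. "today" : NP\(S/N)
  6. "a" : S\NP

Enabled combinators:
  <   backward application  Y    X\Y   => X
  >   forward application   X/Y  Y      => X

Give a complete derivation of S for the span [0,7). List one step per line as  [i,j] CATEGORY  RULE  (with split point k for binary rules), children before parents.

[0,7] S   <
  [0,6] NP   <
    [0,5] S/N   <
      [0,4] PP   <
        [0,1] "dog" : N
        [1,4] PP\N   >
          [1,2] "found" : (PP\N)/(S/N)
          [2,4] S/N   <
            [2,3] "city" : PP
            [3,4] "no" : (S/N)\PP
      [4,5] "from" : (S/N)\PP
    [5,6] "today" : NP\(S/N)
  [6,7] "a" : S\NP

[0,1] N  lex  "dog"
[1,2] (PP\N)/(S/N)  lex  "found"
[2,3] PP  lex  "city"
[3,4] (S/N)\PP  lex  "no"
[2,4] S/N  <  k=3
[1,4] PP\N  >  k=2
[0,4] PP  <  k=1
[4,5] (S/N)\PP  lex  "from"
[0,5] S/N  <  k=4
[5,6] NP\(S/N)  lex  "today"
[0,6] NP  <  k=5
[6,7] S\NP  lex  "a"
[0,7] S  <  k=6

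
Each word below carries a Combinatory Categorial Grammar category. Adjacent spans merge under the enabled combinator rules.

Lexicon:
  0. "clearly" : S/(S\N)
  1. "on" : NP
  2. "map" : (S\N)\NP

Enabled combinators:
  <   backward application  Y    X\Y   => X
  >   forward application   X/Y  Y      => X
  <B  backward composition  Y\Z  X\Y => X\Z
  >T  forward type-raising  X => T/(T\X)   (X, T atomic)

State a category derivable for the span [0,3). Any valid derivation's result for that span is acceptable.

[0,3] S   >
  [0,1] "clearly" : S/(S\N)
  [1,3] S\N   <
    [1,2] "on" : NP
    [2,3] "map" : (S\N)\NP

S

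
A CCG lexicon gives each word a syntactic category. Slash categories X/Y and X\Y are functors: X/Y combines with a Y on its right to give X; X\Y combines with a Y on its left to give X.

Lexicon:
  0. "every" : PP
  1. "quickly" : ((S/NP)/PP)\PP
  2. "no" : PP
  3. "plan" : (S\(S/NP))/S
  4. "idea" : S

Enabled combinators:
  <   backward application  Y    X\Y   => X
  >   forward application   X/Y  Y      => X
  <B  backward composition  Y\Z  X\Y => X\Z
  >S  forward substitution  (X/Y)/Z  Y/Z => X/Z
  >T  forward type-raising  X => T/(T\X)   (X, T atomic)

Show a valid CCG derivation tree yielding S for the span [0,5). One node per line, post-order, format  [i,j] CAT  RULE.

[0,1] PP  lex  "every"
[1,2] ((S/NP)/PP)\PP  lex  "quickly"
[0,2] (S/NP)/PP  <  k=1
[2,3] PP  lex  "no"
[0,3] S/NP  >  k=2
[3,4] (S\(S/NP))/S  lex  "plan"
[4,5] S  lex  "idea"
[3,5] S\(S/NP)  >  k=4
[0,5] S  <  k=3

[0,5] S   <
  [0,3] S/NP   >
    [0,2] (S/NP)/PP   <
      [0,1] "every" : PP
      [1,2] "quickly" : ((S/NP)/PP)\PP
    [2,3] "no" : PP
  [3,5] S\(S/NP)   >
    [3,4] "plan" : (S\(S/NP))/S
    [4,5] "idea" : S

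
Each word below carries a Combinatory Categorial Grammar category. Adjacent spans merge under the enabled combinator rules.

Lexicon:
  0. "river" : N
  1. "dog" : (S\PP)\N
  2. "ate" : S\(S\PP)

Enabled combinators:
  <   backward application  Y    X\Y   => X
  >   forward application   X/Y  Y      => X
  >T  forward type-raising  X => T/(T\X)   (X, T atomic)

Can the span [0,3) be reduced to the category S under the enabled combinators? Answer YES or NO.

[0,3] S   <
  [0,2] S\PP   <
    [0,1] "river" : N
    [1,2] "dog" : (S\PP)\N
  [2,3] "ate" : S\(S\PP)

YES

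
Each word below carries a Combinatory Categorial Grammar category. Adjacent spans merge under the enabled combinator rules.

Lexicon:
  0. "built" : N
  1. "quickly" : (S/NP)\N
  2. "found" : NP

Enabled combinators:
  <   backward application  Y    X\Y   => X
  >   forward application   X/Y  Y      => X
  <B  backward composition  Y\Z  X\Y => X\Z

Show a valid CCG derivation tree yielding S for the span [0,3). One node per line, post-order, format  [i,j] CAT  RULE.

[0,1] N  lex  "built"
[1,2] (S/NP)\N  lex  "quickly"
[0,2] S/NP  <  k=1
[2,3] NP  lex  "found"
[0,3] S  >  k=2

[0,3] S   >
  [0,2] S/NP   <
    [0,1] "built" : N
    [1,2] "quickly" : (S/NP)\N
  [2,3] "found" : NP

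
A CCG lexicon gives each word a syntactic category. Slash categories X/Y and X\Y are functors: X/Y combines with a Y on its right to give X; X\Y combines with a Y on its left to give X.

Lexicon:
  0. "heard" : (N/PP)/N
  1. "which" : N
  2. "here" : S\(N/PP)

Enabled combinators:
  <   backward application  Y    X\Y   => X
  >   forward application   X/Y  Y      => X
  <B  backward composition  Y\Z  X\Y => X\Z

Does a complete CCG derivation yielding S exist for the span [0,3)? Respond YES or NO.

YES

[0,3] S   <
  [0,2] N/PP   >
    [0,1] "heard" : (N/PP)/N
    [1,2] "which" : N
  [2,3] "here" : S\(N/PP)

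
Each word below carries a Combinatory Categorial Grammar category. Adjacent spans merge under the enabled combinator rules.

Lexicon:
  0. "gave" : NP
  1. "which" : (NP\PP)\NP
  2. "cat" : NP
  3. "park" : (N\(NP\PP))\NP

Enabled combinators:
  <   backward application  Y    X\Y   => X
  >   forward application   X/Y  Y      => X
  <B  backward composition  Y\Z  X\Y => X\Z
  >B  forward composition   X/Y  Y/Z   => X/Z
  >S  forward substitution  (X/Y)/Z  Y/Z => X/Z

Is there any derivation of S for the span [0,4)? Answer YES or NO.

NO

NP (NP\PP)\NP NP (N\(NP\PP))\NP
CKY chart[0,4] = {N}; S ∉ chart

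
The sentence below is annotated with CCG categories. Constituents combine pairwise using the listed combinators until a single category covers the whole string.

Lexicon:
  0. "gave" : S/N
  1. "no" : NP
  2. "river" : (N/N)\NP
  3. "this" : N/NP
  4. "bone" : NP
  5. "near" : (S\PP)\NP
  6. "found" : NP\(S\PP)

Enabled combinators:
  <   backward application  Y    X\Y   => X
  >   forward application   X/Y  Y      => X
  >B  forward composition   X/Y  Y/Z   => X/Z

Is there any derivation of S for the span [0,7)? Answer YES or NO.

YES

[0,7] S   >
  [0,4] S/NP   >B
    [0,3] S/N   >B
      [0,1] "gave" : S/N
      [1,3] N/N   <
        [1,2] "no" : NP
        [2,3] "river" : (N/N)\NP
    [3,4] "this" : N/NP
  [4,7] NP   <
    [4,6] S\PP   <
      [4,5] "bone" : NP
      [5,6] "near" : (S\PP)\NP
    [6,7] "found" : NP\(S\PP)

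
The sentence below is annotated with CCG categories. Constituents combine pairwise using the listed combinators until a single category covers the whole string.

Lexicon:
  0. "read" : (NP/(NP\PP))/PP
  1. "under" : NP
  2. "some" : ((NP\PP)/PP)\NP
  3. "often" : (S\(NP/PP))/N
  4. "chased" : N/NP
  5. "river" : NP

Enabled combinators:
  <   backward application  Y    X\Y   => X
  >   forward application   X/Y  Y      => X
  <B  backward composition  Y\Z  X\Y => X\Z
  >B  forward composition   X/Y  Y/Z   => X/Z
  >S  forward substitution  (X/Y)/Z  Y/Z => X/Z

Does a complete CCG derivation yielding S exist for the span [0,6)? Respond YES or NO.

[0,6] S   <
  [0,3] NP/PP   >S
    [0,1] "read" : (NP/(NP\PP))/PP
    [1,3] (NP\PP)/PP   <
      [1,2] "under" : NP
      [2,3] "some" : ((NP\PP)/PP)\NP
  [3,6] S\(NP/PP)   >
    [3,4] "often" : (S\(NP/PP))/N
    [4,6] N   >
      [4,5] "chased" : N/NP
      [5,6] "river" : NP

YES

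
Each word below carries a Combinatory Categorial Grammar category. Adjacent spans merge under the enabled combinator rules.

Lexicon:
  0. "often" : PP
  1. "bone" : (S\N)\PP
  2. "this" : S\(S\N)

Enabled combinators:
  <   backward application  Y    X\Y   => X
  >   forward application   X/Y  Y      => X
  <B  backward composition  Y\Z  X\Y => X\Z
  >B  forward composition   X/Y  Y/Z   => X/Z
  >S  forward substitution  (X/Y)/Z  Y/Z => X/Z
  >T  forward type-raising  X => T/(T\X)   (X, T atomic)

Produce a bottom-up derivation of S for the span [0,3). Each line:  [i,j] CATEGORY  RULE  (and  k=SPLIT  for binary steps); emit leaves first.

[0,3] S   <
  [0,2] S\N   <
    [0,1] "often" : PP
    [1,2] "bone" : (S\N)\PP
  [2,3] "this" : S\(S\N)

[0,1] PP  lex  "often"
[1,2] (S\N)\PP  lex  "bone"
[0,2] S\N  <  k=1
[2,3] S\(S\N)  lex  "this"
[0,3] S  <  k=2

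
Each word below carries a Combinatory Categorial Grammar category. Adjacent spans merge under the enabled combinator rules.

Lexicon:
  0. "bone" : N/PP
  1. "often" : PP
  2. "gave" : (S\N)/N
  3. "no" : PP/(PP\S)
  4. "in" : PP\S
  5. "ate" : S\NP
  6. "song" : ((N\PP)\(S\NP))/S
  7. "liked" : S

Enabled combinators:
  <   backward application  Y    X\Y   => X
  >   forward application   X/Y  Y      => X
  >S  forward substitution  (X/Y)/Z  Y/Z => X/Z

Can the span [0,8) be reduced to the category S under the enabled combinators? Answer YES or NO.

YES

[0,8] S   <
  [0,2] N   >
    [0,1] "bone" : N/PP
    [1,2] "often" : PP
  [2,8] S\N   >
    [2,3] "gave" : (S\N)/N
    [3,8] N   <
      [3,5] PP   >
        [3,4] "no" : PP/(PP\S)
        [4,5] "in" : PP\S
      [5,8] N\PP   <
        [5,6] "ate" : S\NP
        [6,8] (N\PP)\(S\NP)   >
          [6,7] "song" : ((N\PP)\(S\NP))/S
          [7,8] "liked" : S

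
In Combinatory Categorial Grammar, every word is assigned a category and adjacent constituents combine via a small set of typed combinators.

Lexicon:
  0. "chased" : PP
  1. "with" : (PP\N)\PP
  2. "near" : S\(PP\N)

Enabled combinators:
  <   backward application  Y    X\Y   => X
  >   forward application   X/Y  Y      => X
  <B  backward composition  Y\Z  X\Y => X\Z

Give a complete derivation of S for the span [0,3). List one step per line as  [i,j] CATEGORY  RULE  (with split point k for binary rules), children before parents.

[0,3] S   <
  [0,1] "chased" : PP
  [1,3] S\PP   <B
    [1,2] "with" : (PP\N)\PP
    [2,3] "near" : S\(PP\N)

[0,1] PP  lex  "chased"
[1,2] (PP\N)\PP  lex  "with"
[2,3] S\(PP\N)  lex  "near"
[1,3] S\PP  <B  k=2
[0,3] S  <  k=1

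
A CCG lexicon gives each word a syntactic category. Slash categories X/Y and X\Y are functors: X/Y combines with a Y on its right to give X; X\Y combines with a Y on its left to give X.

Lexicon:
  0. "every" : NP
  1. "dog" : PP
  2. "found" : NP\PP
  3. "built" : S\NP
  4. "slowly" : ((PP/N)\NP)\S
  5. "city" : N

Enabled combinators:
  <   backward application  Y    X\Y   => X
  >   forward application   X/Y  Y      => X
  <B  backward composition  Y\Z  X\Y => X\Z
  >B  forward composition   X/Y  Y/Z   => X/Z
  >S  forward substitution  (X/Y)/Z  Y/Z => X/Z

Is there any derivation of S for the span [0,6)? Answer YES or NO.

NP PP NP\PP S\NP ((PP/N)\NP)\S N
CKY chart[0,6] = {PP}; S ∉ chart

NO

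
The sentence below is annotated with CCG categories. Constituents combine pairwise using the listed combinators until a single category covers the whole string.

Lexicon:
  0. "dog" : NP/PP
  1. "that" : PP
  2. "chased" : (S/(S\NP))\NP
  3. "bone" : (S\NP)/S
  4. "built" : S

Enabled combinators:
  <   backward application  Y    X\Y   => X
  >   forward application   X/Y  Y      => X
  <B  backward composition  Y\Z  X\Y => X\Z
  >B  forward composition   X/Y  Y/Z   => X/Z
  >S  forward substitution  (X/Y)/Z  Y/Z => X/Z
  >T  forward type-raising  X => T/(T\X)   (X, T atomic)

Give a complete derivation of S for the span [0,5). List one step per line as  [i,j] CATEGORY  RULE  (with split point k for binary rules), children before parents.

[0,1] NP/PP  lex  "dog"
[1,2] PP  lex  "that"
[0,2] NP  >  k=1
[2,3] (S/(S\NP))\NP  lex  "chased"
[0,3] S/(S\NP)  <  k=2
[3,4] (S\NP)/S  lex  "bone"
[4,5] S  lex  "built"
[3,5] S\NP  >  k=4
[0,5] S  >  k=3

[0,5] S   >
  [0,3] S/(S\NP)   <
    [0,2] NP   >
      [0,1] "dog" : NP/PP
      [1,2] "that" : PP
    [2,3] "chased" : (S/(S\NP))\NP
  [3,5] S\NP   >
    [3,4] "bone" : (S\NP)/S
    [4,5] "built" : S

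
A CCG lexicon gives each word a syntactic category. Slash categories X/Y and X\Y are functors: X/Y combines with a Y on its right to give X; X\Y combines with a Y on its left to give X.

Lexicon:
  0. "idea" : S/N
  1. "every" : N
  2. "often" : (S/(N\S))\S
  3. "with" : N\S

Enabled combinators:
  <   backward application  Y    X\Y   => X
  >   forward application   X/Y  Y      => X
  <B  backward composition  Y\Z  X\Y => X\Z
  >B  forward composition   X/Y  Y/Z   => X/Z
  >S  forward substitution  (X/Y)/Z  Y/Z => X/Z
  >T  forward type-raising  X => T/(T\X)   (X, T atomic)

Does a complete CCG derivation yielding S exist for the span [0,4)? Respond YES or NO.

[0,4] S   >
  [0,3] S/(N\S)   <
    [0,2] S   >
      [0,1] "idea" : S/N
      [1,2] "every" : N
    [2,3] "often" : (S/(N\S))\S
  [3,4] "with" : N\S

YES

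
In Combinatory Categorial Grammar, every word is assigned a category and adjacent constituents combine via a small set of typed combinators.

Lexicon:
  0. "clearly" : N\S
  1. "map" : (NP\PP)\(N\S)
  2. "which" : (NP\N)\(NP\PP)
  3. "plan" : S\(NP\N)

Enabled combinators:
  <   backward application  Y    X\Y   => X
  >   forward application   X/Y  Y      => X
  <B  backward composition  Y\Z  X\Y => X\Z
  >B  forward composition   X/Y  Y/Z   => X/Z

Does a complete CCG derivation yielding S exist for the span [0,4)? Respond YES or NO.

[0,4] S   <
  [0,3] NP\N   <
    [0,2] NP\PP   <
      [0,1] "clearly" : N\S
      [1,2] "map" : (NP\PP)\(N\S)
    [2,3] "which" : (NP\N)\(NP\PP)
  [3,4] "plan" : S\(NP\N)

YES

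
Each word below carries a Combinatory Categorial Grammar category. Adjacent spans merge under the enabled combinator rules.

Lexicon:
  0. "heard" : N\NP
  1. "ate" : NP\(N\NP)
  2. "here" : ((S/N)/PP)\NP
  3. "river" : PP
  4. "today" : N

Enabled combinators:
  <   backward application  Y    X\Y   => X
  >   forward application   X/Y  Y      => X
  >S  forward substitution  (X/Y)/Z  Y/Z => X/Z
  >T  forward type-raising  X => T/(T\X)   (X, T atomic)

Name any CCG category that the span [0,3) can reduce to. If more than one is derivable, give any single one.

[0,5] S   >
  [0,4] S/N   >
    [0,3] (S/N)/PP   <
      [0,2] NP   <
        [0,1] "heard" : N\NP
        [1,2] "ate" : NP\(N\NP)
      [2,3] "here" : ((S/N)/PP)\NP
    [3,4] "river" : PP
  [4,5] "today" : N

(S/N)/PP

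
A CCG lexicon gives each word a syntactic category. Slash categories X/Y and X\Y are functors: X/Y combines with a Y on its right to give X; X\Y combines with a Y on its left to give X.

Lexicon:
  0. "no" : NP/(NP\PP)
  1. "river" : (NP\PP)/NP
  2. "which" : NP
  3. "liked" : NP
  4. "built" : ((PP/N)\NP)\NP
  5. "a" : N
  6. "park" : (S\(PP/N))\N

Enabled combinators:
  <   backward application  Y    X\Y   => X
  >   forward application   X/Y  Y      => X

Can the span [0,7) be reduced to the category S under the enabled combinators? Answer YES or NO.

YES

[0,7] S   <
  [0,5] PP/N   <
    [0,3] NP   >
      [0,1] "no" : NP/(NP\PP)
      [1,3] NP\PP   >
        [1,2] "river" : (NP\PP)/NP
        [2,3] "which" : NP
    [3,5] (PP/N)\NP   <
      [3,4] "liked" : NP
      [4,5] "built" : ((PP/N)\NP)\NP
  [5,7] S\(PP/N)   <
    [5,6] "a" : N
    [6,7] "park" : (S\(PP/N))\N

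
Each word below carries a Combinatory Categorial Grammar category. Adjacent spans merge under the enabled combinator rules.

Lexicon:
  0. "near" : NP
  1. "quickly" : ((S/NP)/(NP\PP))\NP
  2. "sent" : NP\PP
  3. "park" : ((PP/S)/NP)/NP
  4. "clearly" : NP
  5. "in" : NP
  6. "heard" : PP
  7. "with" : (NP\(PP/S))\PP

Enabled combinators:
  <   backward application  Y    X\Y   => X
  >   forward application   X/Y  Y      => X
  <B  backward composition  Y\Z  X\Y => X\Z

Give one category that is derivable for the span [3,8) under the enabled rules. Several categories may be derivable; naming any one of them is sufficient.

NP

[0,8] S   >
  [0,3] S/NP   >
    [0,2] (S/NP)/(NP\PP)   <
      [0,1] "near" : NP
      [1,2] "quickly" : ((S/NP)/(NP\PP))\NP
    [2,3] "sent" : NP\PP
  [3,8] NP   <
    [3,6] PP/S   >
      [3,5] (PP/S)/NP   >
        [3,4] "park" : ((PP/S)/NP)/NP
        [4,5] "clearly" : NP
      [5,6] "in" : NP
    [6,8] NP\(PP/S)   <
      [6,7] "heard" : PP
      [7,8] "with" : (NP\(PP/S))\PP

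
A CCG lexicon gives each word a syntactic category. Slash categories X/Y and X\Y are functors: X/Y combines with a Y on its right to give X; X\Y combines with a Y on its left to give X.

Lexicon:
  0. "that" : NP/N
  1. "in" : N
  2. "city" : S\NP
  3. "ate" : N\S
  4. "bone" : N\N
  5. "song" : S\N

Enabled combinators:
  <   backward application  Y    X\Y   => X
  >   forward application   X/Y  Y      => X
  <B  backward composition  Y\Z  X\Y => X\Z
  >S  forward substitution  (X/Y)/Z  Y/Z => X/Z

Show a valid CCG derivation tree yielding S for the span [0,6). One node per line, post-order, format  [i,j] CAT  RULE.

[0,1] NP/N  lex  "that"
[1,2] N  lex  "in"
[0,2] NP  >  k=1
[2,3] S\NP  lex  "city"
[3,4] N\S  lex  "ate"
[2,4] N\NP  <B  k=3
[0,4] N  <  k=2
[4,5] N\N  lex  "bone"
[5,6] S\N  lex  "song"
[4,6] S\N  <B  k=5
[0,6] S  <  k=4

[0,6] S   <
  [0,4] N   <
    [0,2] NP   >
      [0,1] "that" : NP/N
      [1,2] "in" : N
    [2,4] N\NP   <B
      [2,3] "city" : S\NP
      [3,4] "ate" : N\S
  [4,6] S\N   <B
    [4,5] "bone" : N\N
    [5,6] "song" : S\N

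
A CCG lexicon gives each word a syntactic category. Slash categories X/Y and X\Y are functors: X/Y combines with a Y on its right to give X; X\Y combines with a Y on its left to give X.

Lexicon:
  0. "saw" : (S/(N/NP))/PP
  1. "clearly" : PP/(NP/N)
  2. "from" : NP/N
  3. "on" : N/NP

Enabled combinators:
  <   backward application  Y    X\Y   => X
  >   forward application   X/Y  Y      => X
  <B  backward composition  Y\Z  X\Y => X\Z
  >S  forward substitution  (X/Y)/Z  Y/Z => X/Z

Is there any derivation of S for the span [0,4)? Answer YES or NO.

YES

[0,4] S   >
  [0,3] S/(N/NP)   >
    [0,1] "saw" : (S/(N/NP))/PP
    [1,3] PP   >
      [1,2] "clearly" : PP/(NP/N)
      [2,3] "from" : NP/N
  [3,4] "on" : N/NP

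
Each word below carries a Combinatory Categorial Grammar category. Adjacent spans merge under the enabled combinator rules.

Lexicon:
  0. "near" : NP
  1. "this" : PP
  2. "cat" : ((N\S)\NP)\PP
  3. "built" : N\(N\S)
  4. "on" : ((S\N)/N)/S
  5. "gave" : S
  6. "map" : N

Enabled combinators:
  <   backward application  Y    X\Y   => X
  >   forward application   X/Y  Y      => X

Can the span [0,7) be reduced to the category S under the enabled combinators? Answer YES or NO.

[0,7] S   <
  [0,4] N   <
    [0,3] N\S   <
      [0,1] "near" : NP
      [1,3] (N\S)\NP   <
        [1,2] "this" : PP
        [2,3] "cat" : ((N\S)\NP)\PP
    [3,4] "built" : N\(N\S)
  [4,7] S\N   >
    [4,6] (S\N)/N   >
      [4,5] "on" : ((S\N)/N)/S
      [5,6] "gave" : S
    [6,7] "map" : N

YES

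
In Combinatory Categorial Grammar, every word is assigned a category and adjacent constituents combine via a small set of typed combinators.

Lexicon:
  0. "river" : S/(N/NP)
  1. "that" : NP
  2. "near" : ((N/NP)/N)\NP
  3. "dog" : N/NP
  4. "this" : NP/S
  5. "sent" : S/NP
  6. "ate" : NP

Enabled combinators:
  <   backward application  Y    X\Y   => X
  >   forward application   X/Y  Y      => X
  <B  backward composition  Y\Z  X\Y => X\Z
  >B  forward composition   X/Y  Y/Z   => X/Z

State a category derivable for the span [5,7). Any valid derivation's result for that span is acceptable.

[0,7] S   >
  [0,4] S/NP   >B
    [0,3] S/N   >B
      [0,1] "river" : S/(N/NP)
      [1,3] (N/NP)/N   <
        [1,2] "that" : NP
        [2,3] "near" : ((N/NP)/N)\NP
    [3,4] "dog" : N/NP
  [4,7] NP   >
    [4,5] "this" : NP/S
    [5,7] S   >
      [5,6] "sent" : S/NP
      [6,7] "ate" : NP

S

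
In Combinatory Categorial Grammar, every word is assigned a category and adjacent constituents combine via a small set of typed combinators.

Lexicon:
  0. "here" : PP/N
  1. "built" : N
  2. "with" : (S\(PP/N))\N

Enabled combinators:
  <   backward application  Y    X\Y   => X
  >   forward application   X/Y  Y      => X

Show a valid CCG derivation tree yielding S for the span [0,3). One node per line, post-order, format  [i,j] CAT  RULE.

[0,1] PP/N  lex  "here"
[1,2] N  lex  "built"
[2,3] (S\(PP/N))\N  lex  "with"
[1,3] S\(PP/N)  <  k=2
[0,3] S  <  k=1

[0,3] S   <
  [0,1] "here" : PP/N
  [1,3] S\(PP/N)   <
    [1,2] "built" : N
    [2,3] "with" : (S\(PP/N))\N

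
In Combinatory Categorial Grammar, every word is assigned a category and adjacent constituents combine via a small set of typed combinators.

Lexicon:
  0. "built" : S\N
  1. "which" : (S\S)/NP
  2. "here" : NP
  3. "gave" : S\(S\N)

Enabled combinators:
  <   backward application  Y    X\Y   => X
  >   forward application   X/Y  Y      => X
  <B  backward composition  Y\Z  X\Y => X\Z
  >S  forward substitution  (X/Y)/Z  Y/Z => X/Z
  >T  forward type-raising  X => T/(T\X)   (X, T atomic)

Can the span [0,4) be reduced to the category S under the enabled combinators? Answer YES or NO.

YES

[0,4] S   <
  [0,3] S\N   <B
    [0,1] "built" : S\N
    [1,3] S\S   >
      [1,2] "which" : (S\S)/NP
      [2,3] "here" : NP
  [3,4] "gave" : S\(S\N)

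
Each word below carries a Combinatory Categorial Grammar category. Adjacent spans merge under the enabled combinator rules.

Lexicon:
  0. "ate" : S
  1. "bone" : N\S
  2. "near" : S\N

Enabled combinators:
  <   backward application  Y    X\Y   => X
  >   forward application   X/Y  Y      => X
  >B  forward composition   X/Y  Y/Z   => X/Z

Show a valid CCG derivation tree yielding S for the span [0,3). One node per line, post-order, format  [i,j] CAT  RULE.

[0,1] S  lex  "ate"
[1,2] N\S  lex  "bone"
[0,2] N  <  k=1
[2,3] S\N  lex  "near"
[0,3] S  <  k=2

[0,3] S   <
  [0,2] N   <
    [0,1] "ate" : S
    [1,2] "bone" : N\S
  [2,3] "near" : S\N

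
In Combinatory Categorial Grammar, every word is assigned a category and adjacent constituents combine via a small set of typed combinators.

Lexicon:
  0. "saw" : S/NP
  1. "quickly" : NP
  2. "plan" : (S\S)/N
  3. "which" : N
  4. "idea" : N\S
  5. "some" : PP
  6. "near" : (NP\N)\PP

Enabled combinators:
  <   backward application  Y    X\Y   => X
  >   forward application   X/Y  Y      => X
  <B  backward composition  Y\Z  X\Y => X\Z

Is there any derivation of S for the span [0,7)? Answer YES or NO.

NO

S/NP NP (S\S)/N N N\S PP (NP\N)\PP
CKY chart[0,7] = {NP}; S ∉ chart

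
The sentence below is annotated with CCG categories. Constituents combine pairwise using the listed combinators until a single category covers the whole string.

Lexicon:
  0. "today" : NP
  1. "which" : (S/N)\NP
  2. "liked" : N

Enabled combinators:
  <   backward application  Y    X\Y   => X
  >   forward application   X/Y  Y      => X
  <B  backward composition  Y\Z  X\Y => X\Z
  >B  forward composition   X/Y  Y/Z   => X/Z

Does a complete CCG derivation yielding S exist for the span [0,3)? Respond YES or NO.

YES

[0,3] S   >
  [0,2] S/N   <
    [0,1] "today" : NP
    [1,2] "which" : (S/N)\NP
  [2,3] "liked" : N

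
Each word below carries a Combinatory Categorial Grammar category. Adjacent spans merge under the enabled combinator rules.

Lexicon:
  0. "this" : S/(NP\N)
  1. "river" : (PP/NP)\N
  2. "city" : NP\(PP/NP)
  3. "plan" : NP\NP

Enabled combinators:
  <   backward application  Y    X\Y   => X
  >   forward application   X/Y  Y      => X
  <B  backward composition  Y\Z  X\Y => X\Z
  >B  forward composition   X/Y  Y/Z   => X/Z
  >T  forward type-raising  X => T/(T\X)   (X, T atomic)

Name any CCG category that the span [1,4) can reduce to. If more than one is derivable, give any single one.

NP\N

[0,4] S   >
  [0,1] "this" : S/(NP\N)
  [1,4] NP\N   <B
    [1,3] NP\N   <B
      [1,2] "river" : (PP/NP)\N
      [2,3] "city" : NP\(PP/NP)
    [3,4] "plan" : NP\NP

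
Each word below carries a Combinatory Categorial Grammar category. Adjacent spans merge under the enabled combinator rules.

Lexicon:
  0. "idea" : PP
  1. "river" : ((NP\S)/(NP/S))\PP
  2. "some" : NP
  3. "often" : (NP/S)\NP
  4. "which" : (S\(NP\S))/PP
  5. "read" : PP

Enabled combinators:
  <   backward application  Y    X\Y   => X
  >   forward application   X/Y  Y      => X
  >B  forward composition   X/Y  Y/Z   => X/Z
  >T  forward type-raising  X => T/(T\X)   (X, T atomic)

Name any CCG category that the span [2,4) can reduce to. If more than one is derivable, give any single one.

NP/S

[0,6] S   <
  [0,4] NP\S   >
    [0,2] (NP\S)/(NP/S)   <
      [0,1] "idea" : PP
      [1,2] "river" : ((NP\S)/(NP/S))\PP
    [2,4] NP/S   <
      [2,3] "some" : NP
      [3,4] "often" : (NP/S)\NP
  [4,6] S\(NP\S)   >
    [4,5] "which" : (S\(NP\S))/PP
    [5,6] "read" : PP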